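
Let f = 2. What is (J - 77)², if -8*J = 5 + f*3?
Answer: 393129/64 ≈ 6142.6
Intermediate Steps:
J = -11/8 (J = -(5 + 2*3)/8 = -(5 + 6)/8 = -⅛*11 = -11/8 ≈ -1.3750)
(J - 77)² = (-11/8 - 77)² = (-627/8)² = 393129/64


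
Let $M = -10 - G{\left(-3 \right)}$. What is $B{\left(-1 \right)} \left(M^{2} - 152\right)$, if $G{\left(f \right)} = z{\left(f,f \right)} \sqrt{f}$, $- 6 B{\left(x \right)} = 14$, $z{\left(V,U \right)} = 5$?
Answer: $\frac{889}{3} - \frac{700 i \sqrt{3}}{3} \approx 296.33 - 404.15 i$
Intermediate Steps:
$B{\left(x \right)} = - \frac{7}{3}$ ($B{\left(x \right)} = \left(- \frac{1}{6}\right) 14 = - \frac{7}{3}$)
$G{\left(f \right)} = 5 \sqrt{f}$
$M = -10 - 5 i \sqrt{3}$ ($M = -10 - 5 \sqrt{-3} = -10 - 5 i \sqrt{3} \approx -10.0 - 8.6602 i$)
$B{\left(-1 \right)} \left(M^{2} - 152\right) = - \frac{7 \left(\left(-10 - 5 i \sqrt{3}\right)^{2} - 152\right)}{3} = - \frac{7 \left(-152 + \left(-10 - 5 i \sqrt{3}\right)^{2}\right)}{3} = \frac{1064}{3} - \frac{7 \left(-10 - 5 i \sqrt{3}\right)^{2}}{3}$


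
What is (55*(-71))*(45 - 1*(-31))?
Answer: -296780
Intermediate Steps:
(55*(-71))*(45 - 1*(-31)) = -3905*(45 + 31) = -3905*76 = -296780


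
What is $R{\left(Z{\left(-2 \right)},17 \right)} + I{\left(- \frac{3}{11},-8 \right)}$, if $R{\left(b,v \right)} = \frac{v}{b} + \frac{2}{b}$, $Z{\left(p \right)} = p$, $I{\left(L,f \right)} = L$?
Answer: $- \frac{215}{22} \approx -9.7727$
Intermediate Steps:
$R{\left(b,v \right)} = \frac{2}{b} + \frac{v}{b}$
$R{\left(Z{\left(-2 \right)},17 \right)} + I{\left(- \frac{3}{11},-8 \right)} = \frac{2 + 17}{-2} - \frac{3}{11} = \left(- \frac{1}{2}\right) 19 - \frac{3}{11} = - \frac{19}{2} - \frac{3}{11} = - \frac{215}{22}$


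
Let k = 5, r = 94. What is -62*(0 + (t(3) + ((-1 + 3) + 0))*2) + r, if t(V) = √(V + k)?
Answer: -154 - 248*√2 ≈ -504.73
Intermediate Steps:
t(V) = √(5 + V) (t(V) = √(V + 5) = √(5 + V))
-62*(0 + (t(3) + ((-1 + 3) + 0))*2) + r = -62*(0 + (√(5 + 3) + ((-1 + 3) + 0))*2) + 94 = -62*(0 + (√8 + (2 + 0))*2) + 94 = -62*(0 + (2*√2 + 2)*2) + 94 = -62*(0 + (2 + 2*√2)*2) + 94 = -62*(0 + (4 + 4*√2)) + 94 = -62*(4 + 4*√2) + 94 = (-248 - 248*√2) + 94 = -154 - 248*√2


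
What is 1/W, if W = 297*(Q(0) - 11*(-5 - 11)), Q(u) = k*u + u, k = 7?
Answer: 1/52272 ≈ 1.9131e-5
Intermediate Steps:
Q(u) = 8*u (Q(u) = 7*u + u = 8*u)
W = 52272 (W = 297*(8*0 - 11*(-5 - 11)) = 297*(0 - 11*(-16)) = 297*(0 + 176) = 297*176 = 52272)
1/W = 1/52272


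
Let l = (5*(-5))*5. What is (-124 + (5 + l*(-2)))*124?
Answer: 16244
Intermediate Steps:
l = -125 (l = -25*5 = -125)
(-124 + (5 + l*(-2)))*124 = (-124 + (5 - 125*(-2)))*124 = (-124 + (5 + 250))*124 = (-124 + 255)*124 = 131*124 = 16244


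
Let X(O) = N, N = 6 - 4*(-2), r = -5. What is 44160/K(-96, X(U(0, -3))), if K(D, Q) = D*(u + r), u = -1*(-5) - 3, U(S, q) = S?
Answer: 460/3 ≈ 153.33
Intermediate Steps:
N = 14 (N = 6 + 8 = 14)
u = 2 (u = 5 - 3 = 2)
X(O) = 14
K(D, Q) = -3*D (K(D, Q) = D*(2 - 5) = D*(-3) = -3*D)
44160/K(-96, X(U(0, -3))) = 44160/((-3*(-96))) = 44160/288 = 44160*(1/288) = 460/3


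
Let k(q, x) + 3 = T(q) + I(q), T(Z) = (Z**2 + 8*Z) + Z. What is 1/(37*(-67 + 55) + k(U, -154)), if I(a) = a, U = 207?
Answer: 1/44472 ≈ 2.2486e-5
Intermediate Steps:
T(Z) = Z**2 + 9*Z
k(q, x) = -3 + q + q*(9 + q) (k(q, x) = -3 + (q*(9 + q) + q) = -3 + (q + q*(9 + q)) = -3 + q + q*(9 + q))
1/(37*(-67 + 55) + k(U, -154)) = 1/(37*(-67 + 55) + (-3 + 207 + 207*(9 + 207))) = 1/(37*(-12) + (-3 + 207 + 207*216)) = 1/(-444 + (-3 + 207 + 44712)) = 1/(-444 + 44916) = 1/44472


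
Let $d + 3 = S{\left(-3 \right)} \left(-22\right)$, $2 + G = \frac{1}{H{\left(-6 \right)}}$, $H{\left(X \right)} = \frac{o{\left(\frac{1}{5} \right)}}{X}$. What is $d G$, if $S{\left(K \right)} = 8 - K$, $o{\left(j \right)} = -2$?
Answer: $-245$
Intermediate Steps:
$H{\left(X \right)} = - \frac{2}{X}$
$G = 1$ ($G = -2 + \frac{1}{\left(-2\right) \frac{1}{-6}} = -2 + \frac{1}{\left(-2\right) \left(- \frac{1}{6}\right)} = -2 + \frac{1}{\frac{1}{3}} = -2 + 3 = 1$)
$d = -245$ ($d = -3 + \left(8 - -3\right) \left(-22\right) = -3 + \left(8 + 3\right) \left(-22\right) = -3 + 11 \left(-22\right) = -3 - 242 = -245$)
$d G = \left(-245\right) 1 = -245$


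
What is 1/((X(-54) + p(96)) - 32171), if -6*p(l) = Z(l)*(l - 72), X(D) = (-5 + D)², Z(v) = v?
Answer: -1/29074 ≈ -3.4395e-5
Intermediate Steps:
p(l) = -l*(-72 + l)/6 (p(l) = -l*(l - 72)/6 = -l*(-72 + l)/6)
1/((X(-54) + p(96)) - 32171) = 1/(((-5 - 54)² + (⅙)*96*(72 - 1*96)) - 32171) = 1/(((-59)² + (⅙)*96*(72 - 96)) - 32171) = 1/((3481 + (⅙)*96*(-24)) - 32171) = 1/((3481 - 384) - 32171) = 1/(3097 - 32171) = 1/(-29074) = -1/29074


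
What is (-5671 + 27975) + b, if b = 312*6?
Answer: 24176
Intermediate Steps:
b = 1872
(-5671 + 27975) + b = (-5671 + 27975) + 1872 = 22304 + 1872 = 24176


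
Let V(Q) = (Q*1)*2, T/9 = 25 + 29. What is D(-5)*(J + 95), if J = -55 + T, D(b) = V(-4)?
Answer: -4208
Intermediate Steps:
T = 486 (T = 9*(25 + 29) = 9*54 = 486)
V(Q) = 2*Q (V(Q) = Q*2 = 2*Q)
D(b) = -8 (D(b) = 2*(-4) = -8)
J = 431 (J = -55 + 486 = 431)
D(-5)*(J + 95) = -8*(431 + 95) = -8*526 = -4208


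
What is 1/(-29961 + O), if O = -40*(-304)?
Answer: -1/17801 ≈ -5.6177e-5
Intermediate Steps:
O = 12160
1/(-29961 + O) = 1/(-29961 + 12160) = 1/(-17801) = -1/17801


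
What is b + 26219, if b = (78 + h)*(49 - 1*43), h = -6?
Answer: 26651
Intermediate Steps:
b = 432 (b = (78 - 6)*(49 - 1*43) = 72*(49 - 43) = 72*6 = 432)
b + 26219 = 432 + 26219 = 26651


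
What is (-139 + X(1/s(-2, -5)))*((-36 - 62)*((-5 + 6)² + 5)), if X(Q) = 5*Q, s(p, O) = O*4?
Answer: 81879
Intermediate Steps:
s(p, O) = 4*O
(-139 + X(1/s(-2, -5)))*((-36 - 62)*((-5 + 6)² + 5)) = (-139 + 5/((4*(-5))))*((-36 - 62)*((-5 + 6)² + 5)) = (-139 + 5/(-20))*(-98*(1² + 5)) = (-139 + 5*(-1/20))*(-98*(1 + 5)) = (-139 - ¼)*(-98*6) = -557/4*(-588) = 81879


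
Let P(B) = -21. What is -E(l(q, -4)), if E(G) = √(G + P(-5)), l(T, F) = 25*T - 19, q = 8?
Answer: -4*√10 ≈ -12.649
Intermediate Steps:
l(T, F) = -19 + 25*T
E(G) = √(-21 + G) (E(G) = √(G - 21) = √(-21 + G))
-E(l(q, -4)) = -√(-21 + (-19 + 25*8)) = -√(-21 + (-19 + 200)) = -√(-21 + 181) = -√160 = -4*√10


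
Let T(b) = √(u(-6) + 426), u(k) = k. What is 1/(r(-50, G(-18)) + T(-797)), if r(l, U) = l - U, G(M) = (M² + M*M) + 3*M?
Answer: -23/14797 - √105/207158 ≈ -0.0016038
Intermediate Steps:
G(M) = 2*M² + 3*M (G(M) = (M² + M²) + 3*M = 2*M² + 3*M)
T(b) = 2*√105 (T(b) = √(-6 + 426) = √420 = 2*√105)
1/(r(-50, G(-18)) + T(-797)) = 1/((-50 - (-18)*(3 + 2*(-18))) + 2*√105) = 1/((-50 - (-18)*(3 - 36)) + 2*√105) = 1/((-50 - (-18)*(-33)) + 2*√105) = 1/((-50 - 1*594) + 2*√105) = 1/((-50 - 594) + 2*√105) = 1/(-644 + 2*√105)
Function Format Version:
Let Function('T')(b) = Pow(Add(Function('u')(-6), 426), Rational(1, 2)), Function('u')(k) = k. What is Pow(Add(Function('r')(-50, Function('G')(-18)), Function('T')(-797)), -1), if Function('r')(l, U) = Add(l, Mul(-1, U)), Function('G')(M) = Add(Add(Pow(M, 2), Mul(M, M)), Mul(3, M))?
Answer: Add(Rational(-23, 14797), Mul(Rational(-1, 207158), Pow(105, Rational(1, 2)))) ≈ -0.0016038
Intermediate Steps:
Function('G')(M) = Add(Mul(2, Pow(M, 2)), Mul(3, M)) (Function('G')(M) = Add(Add(Pow(M, 2), Pow(M, 2)), Mul(3, M)) = Add(Mul(2, Pow(M, 2)), Mul(3, M)))
Function('T')(b) = Mul(2, Pow(105, Rational(1, 2))) (Function('T')(b) = Pow(Add(-6, 426), Rational(1, 2)) = Pow(420, Rational(1, 2)) = Mul(2, Pow(105, Rational(1, 2))))
Pow(Add(Function('r')(-50, Function('G')(-18)), Function('T')(-797)), -1) = Pow(Add(Add(-50, Mul(-1, Mul(-18, Add(3, Mul(2, -18))))), Mul(2, Pow(105, Rational(1, 2)))), -1) = Pow(Add(Add(-50, Mul(-1, Mul(-18, Add(3, -36)))), Mul(2, Pow(105, Rational(1, 2)))), -1) = Pow(Add(Add(-50, Mul(-1, Mul(-18, -33))), Mul(2, Pow(105, Rational(1, 2)))), -1) = Pow(Add(Add(-50, Mul(-1, 594)), Mul(2, Pow(105, Rational(1, 2)))), -1) = Pow(Add(Add(-50, -594), Mul(2, Pow(105, Rational(1, 2)))), -1) = Pow(Add(-644, Mul(2, Pow(105, Rational(1, 2)))), -1)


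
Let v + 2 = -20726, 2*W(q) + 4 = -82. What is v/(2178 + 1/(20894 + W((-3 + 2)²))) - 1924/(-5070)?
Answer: -80918310514/8855628405 ≈ -9.1375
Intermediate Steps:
W(q) = -43 (W(q) = -2 + (½)*(-82) = -2 - 41 = -43)
v = -20728 (v = -2 - 20726 = -20728)
v/(2178 + 1/(20894 + W((-3 + 2)²))) - 1924/(-5070) = -20728/(2178 + 1/(20894 - 43)) - 1924/(-5070) = -20728/(2178 + 1/20851) - 1924*(-1/5070) = -20728/(2178 + 1/20851) + 74/195 = -20728/45413479/20851 + 74/195 = -20728*20851/45413479 + 74/195 = -432199528/45413479 + 74/195 = -80918310514/8855628405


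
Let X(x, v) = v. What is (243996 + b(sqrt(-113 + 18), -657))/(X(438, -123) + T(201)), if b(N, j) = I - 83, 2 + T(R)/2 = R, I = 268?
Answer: 244181/275 ≈ 887.93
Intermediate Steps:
T(R) = -4 + 2*R
b(N, j) = 185 (b(N, j) = 268 - 83 = 185)
(243996 + b(sqrt(-113 + 18), -657))/(X(438, -123) + T(201)) = (243996 + 185)/(-123 + (-4 + 2*201)) = 244181/(-123 + (-4 + 402)) = 244181/(-123 + 398) = 244181/275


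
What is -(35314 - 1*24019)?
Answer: -11295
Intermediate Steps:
-(35314 - 1*24019) = -(35314 - 24019) = -1*11295 = -11295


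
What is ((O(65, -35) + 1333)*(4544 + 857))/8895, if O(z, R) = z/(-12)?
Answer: 86043331/106740 ≈ 806.10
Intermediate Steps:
O(z, R) = -z/12 (O(z, R) = z*(-1/12) = -z/12)
((O(65, -35) + 1333)*(4544 + 857))/8895 = ((-1/12*65 + 1333)*(4544 + 857))/8895 = ((-65/12 + 1333)*5401)*(1/8895) = ((15931/12)*5401)*(1/8895) = (86043331/12)*(1/8895) = 86043331/106740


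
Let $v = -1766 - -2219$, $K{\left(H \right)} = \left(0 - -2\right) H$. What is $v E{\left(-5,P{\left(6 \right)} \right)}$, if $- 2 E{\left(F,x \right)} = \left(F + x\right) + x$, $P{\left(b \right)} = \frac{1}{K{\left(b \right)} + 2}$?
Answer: $\frac{7701}{7} \approx 1100.1$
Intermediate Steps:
$K{\left(H \right)} = 2 H$ ($K{\left(H \right)} = \left(0 + 2\right) H = 2 H$)
$P{\left(b \right)} = \frac{1}{2 + 2 b}$ ($P{\left(b \right)} = \frac{1}{2 b + 2} = \frac{1}{2 + 2 b}$)
$v = 453$ ($v = -1766 + 2219 = 453$)
$E{\left(F,x \right)} = - x - \frac{F}{2}$ ($E{\left(F,x \right)} = - \frac{\left(F + x\right) + x}{2} = - \frac{F + 2 x}{2} = - x - \frac{F}{2}$)
$v E{\left(-5,P{\left(6 \right)} \right)} = 453 \left(- \frac{1}{2 \left(1 + 6\right)} - - \frac{5}{2}\right) = 453 \left(- \frac{1}{2 \cdot 7} + \frac{5}{2}\right) = 453 \left(\left(-1\right) \frac{1}{14} + \frac{5}{2}\right) = 453 \left(- \frac{1}{14} + \frac{5}{2}\right) = 453 \cdot \frac{17}{7} = \frac{7701}{7}$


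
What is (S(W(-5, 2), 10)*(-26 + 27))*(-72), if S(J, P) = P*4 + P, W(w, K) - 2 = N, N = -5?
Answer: -3600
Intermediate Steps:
W(w, K) = -3 (W(w, K) = 2 - 5 = -3)
S(J, P) = 5*P (S(J, P) = 4*P + P = 5*P)
(S(W(-5, 2), 10)*(-26 + 27))*(-72) = ((5*10)*(-26 + 27))*(-72) = (50*1)*(-72) = 50*(-72) = -3600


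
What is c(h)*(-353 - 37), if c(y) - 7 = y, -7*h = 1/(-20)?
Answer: -38259/14 ≈ -2732.8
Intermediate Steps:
h = 1/140 (h = -⅐/(-20) = -⅐*(-1/20) = 1/140 ≈ 0.0071429)
c(y) = 7 + y
c(h)*(-353 - 37) = (7 + 1/140)*(-353 - 37) = (981/140)*(-390) = -38259/14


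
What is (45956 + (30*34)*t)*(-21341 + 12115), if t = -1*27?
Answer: -169906016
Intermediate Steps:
t = -27
(45956 + (30*34)*t)*(-21341 + 12115) = (45956 + (30*34)*(-27))*(-21341 + 12115) = (45956 + 1020*(-27))*(-9226) = (45956 - 27540)*(-9226) = 18416*(-9226) = -169906016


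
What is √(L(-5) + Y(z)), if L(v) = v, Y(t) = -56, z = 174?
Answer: I*√61 ≈ 7.8102*I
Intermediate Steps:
√(L(-5) + Y(z)) = √(-5 - 56) = √(-61) = I*√61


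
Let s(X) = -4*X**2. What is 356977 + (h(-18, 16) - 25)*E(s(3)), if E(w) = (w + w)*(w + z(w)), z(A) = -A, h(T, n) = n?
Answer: 356977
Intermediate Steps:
E(w) = 0 (E(w) = (w + w)*(w - w) = (2*w)*0 = 0)
356977 + (h(-18, 16) - 25)*E(s(3)) = 356977 + (16 - 25)*0 = 356977 - 9*0 = 356977 + 0 = 356977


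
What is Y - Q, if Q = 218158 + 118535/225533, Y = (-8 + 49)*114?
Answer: -48147805507/225533 ≈ -2.1348e+5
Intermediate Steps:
Y = 4674 (Y = 41*114 = 4674)
Q = 49201946749/225533 (Q = 218158 + 118535*(1/225533) = 218158 + 118535/225533 = 49201946749/225533 ≈ 2.1816e+5)
Y - Q = 4674 - 1*49201946749/225533 = 4674 - 49201946749/225533 = -48147805507/225533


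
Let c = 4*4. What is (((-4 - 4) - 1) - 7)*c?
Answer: -256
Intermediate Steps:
c = 16
(((-4 - 4) - 1) - 7)*c = (((-4 - 4) - 1) - 7)*16 = ((-8 - 1) - 7)*16 = (-9 - 7)*16 = -16*16 = -256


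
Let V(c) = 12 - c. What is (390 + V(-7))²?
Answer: 167281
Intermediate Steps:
(390 + V(-7))² = (390 + (12 - 1*(-7)))² = (390 + (12 + 7))² = (390 + 19)² = 409² = 167281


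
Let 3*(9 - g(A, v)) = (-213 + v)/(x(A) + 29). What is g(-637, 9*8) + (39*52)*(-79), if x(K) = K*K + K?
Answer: -64908007636/405161 ≈ -1.6020e+5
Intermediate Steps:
x(K) = K + K**2 (x(K) = K**2 + K = K + K**2)
g(A, v) = 9 - (-213 + v)/(3*(29 + A*(1 + A))) (g(A, v) = 9 - (-213 + v)/(3*(A*(1 + A) + 29)) = 9 - (-213 + v)/(3*(29 + A*(1 + A))))
g(-637, 9*8) + (39*52)*(-79) = (996 - 9*8 + 27*(-637)*(1 - 637))/(3*(29 - 637*(1 - 637))) + (39*52)*(-79) = (996 - 1*72 + 27*(-637)*(-636))/(3*(29 - 637*(-636))) + 2028*(-79) = (996 - 72 + 10938564)/(3*(29 + 405132)) - 160212 = (1/3)*10939488/405161 - 160212 = (1/3)*(1/405161)*10939488 - 160212 = 3646496/405161 - 160212 = -64908007636/405161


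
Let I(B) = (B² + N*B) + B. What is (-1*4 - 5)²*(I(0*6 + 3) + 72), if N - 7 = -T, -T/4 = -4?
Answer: 4617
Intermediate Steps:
T = 16 (T = -4*(-4) = 16)
N = -9 (N = 7 - 1*16 = 7 - 16 = -9)
I(B) = B² - 8*B (I(B) = (B² - 9*B) + B = B² - 8*B)
(-1*4 - 5)²*(I(0*6 + 3) + 72) = (-1*4 - 5)²*((0*6 + 3)*(-8 + (0*6 + 3)) + 72) = (-4 - 5)²*((0 + 3)*(-8 + (0 + 3)) + 72) = (-9)²*(3*(-8 + 3) + 72) = 81*(3*(-5) + 72) = 81*(-15 + 72) = 81*57 = 4617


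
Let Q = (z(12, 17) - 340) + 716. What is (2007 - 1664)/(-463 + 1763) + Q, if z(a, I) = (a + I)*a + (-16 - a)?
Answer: 905143/1300 ≈ 696.26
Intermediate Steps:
z(a, I) = -16 - a + a*(I + a) (z(a, I) = (I + a)*a + (-16 - a) = a*(I + a) + (-16 - a) = -16 - a + a*(I + a))
Q = 696 (Q = ((-16 + 12² - 1*12 + 17*12) - 340) + 716 = ((-16 + 144 - 12 + 204) - 340) + 716 = (320 - 340) + 716 = -20 + 716 = 696)
(2007 - 1664)/(-463 + 1763) + Q = (2007 - 1664)/(-463 + 1763) + 696 = 343/1300 + 696 = 905143/1300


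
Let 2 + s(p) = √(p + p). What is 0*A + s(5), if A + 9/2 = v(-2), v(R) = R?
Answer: -2 + √10 ≈ 1.1623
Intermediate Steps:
s(p) = -2 + √2*√p (s(p) = -2 + √(p + p) = -2 + √(2*p) = -2 + √2*√p)
A = -13/2 (A = -9/2 - 2 = -13/2 ≈ -6.5000)
0*A + s(5) = 0*(-13/2) + (-2 + √2*√5) = 0 + (-2 + √10) = -2 + √10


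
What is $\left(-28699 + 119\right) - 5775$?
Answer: $-34355$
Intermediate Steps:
$\left(-28699 + 119\right) - 5775 = -28580 - 5775 = -34355$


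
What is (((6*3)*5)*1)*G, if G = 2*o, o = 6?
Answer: 1080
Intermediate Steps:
G = 12 (G = 2*6 = 12)
(((6*3)*5)*1)*G = (((6*3)*5)*1)*12 = ((18*5)*1)*12 = (90*1)*12 = 90*12 = 1080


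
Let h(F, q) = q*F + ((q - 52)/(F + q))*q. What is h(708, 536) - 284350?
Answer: 29652774/311 ≈ 95347.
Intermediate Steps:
h(F, q) = F*q + q*(-52 + q)/(F + q) (h(F, q) = F*q + ((-52 + q)/(F + q))*q = F*q + q*(-52 + q)/(F + q))
h(708, 536) - 284350 = 536*(-52 + 536 + 708² + 708*536)/(708 + 536) - 284350 = 536*(-52 + 536 + 501264 + 379488)/1244 - 284350 = 536*(1/1244)*881236 - 284350 = 118085624/311 - 284350 = 29652774/311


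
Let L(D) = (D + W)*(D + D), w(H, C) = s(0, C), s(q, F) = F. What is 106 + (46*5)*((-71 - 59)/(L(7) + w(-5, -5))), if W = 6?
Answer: -11138/177 ≈ -62.927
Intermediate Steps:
w(H, C) = C
L(D) = 2*D*(6 + D) (L(D) = (D + 6)*(D + D) = (6 + D)*(2*D) = 2*D*(6 + D))
106 + (46*5)*((-71 - 59)/(L(7) + w(-5, -5))) = 106 + (46*5)*((-71 - 59)/(2*7*(6 + 7) - 5)) = 106 + 230*(-130/(2*7*13 - 5)) = 106 + 230*(-130/(182 - 5)) = 106 + 230*(-130/177) = 106 - 29900/177 = -11138/177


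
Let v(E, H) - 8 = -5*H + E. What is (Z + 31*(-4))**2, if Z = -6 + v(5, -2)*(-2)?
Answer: 30976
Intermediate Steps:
v(E, H) = 8 + E - 5*H (v(E, H) = 8 + (-5*H + E) = 8 + (E - 5*H) = 8 + E - 5*H)
Z = -52 (Z = -6 + (8 + 5 - 5*(-2))*(-2) = -6 + (8 + 5 + 10)*(-2) = -6 + 23*(-2) = -6 - 46 = -52)
(Z + 31*(-4))**2 = (-52 + 31*(-4))**2 = (-52 - 124)**2 = (-176)**2 = 30976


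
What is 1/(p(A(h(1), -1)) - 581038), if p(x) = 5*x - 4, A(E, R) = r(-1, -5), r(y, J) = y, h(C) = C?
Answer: -1/581047 ≈ -1.7210e-6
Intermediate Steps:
A(E, R) = -1
p(x) = -4 + 5*x
1/(p(A(h(1), -1)) - 581038) = 1/((-4 + 5*(-1)) - 581038) = 1/((-4 - 5) - 581038) = 1/(-9 - 581038) = 1/(-581047) = -1/581047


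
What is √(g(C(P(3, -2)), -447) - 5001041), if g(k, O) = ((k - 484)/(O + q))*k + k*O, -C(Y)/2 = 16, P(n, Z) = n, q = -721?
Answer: I*√26574396809/73 ≈ 2233.1*I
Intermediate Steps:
C(Y) = -32 (C(Y) = -2*16 = -32)
g(k, O) = O*k + k*(-484 + k)/(-721 + O) (g(k, O) = ((k - 484)/(O - 721))*k + k*O = ((-484 + k)/(-721 + O))*k + O*k = k*(-484 + k)/(-721 + O) + O*k = O*k + k*(-484 + k)/(-721 + O))
√(g(C(P(3, -2)), -447) - 5001041) = √(-32*(-484 - 32 + (-447)² - 721*(-447))/(-721 - 447) - 5001041) = √(-32*(-484 - 32 + 199809 + 322287)/(-1168) - 5001041) = √(-32*(-1/1168)*521580 - 5001041) = √(1043160/73 - 5001041) = √(-364032833/73) = I*√26574396809/73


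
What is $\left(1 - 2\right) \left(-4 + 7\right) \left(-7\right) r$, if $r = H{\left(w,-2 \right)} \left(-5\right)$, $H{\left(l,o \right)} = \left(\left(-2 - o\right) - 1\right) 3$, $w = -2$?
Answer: $315$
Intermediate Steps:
$H{\left(l,o \right)} = -9 - 3 o$ ($H{\left(l,o \right)} = \left(-3 - o\right) 3 = -9 - 3 o$)
$r = 15$ ($r = \left(-9 - -6\right) \left(-5\right) = \left(-9 + 6\right) \left(-5\right) = \left(-3\right) \left(-5\right) = 15$)
$\left(1 - 2\right) \left(-4 + 7\right) \left(-7\right) r = \left(1 - 2\right) \left(-4 + 7\right) \left(-7\right) 15 = \left(-1\right) 3 \left(-7\right) 15 = \left(-3\right) \left(-7\right) 15 = 21 \cdot 15 = 315$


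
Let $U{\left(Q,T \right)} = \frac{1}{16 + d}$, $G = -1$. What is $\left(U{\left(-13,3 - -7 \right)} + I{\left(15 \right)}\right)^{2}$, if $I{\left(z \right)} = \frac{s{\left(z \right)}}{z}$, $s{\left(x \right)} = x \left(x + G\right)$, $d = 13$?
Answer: $\frac{165649}{841} \approx 196.97$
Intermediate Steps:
$s{\left(x \right)} = x \left(-1 + x\right)$ ($s{\left(x \right)} = x \left(x - 1\right) = x \left(-1 + x\right)$)
$U{\left(Q,T \right)} = \frac{1}{29}$ ($U{\left(Q,T \right)} = \frac{1}{16 + 13} = \frac{1}{29}$)
$I{\left(z \right)} = -1 + z$ ($I{\left(z \right)} = \frac{z \left(-1 + z\right)}{z} = -1 + z$)
$\left(U{\left(-13,3 - -7 \right)} + I{\left(15 \right)}\right)^{2} = \left(\frac{1}{29} + \left(-1 + 15\right)\right)^{2} = \left(\frac{1}{29} + 14\right)^{2} = \left(\frac{407}{29}\right)^{2} = \frac{165649}{841}$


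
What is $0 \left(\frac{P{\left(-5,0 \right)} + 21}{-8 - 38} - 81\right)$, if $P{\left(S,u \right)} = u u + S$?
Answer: $0$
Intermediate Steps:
$P{\left(S,u \right)} = S + u^{2}$ ($P{\left(S,u \right)} = u^{2} + S = S + u^{2}$)
$0 \left(\frac{P{\left(-5,0 \right)} + 21}{-8 - 38} - 81\right) = 0 \left(\frac{\left(-5 + 0^{2}\right) + 21}{-8 - 38} - 81\right) = 0 \left(\frac{\left(-5 + 0\right) + 21}{-46} - 81\right) = 0 \left(\left(-5 + 21\right) \left(- \frac{1}{46}\right) - 81\right) = 0 \left(16 \left(- \frac{1}{46}\right) - 81\right) = 0 \left(- \frac{8}{23} - 81\right) = 0 \left(- \frac{1871}{23}\right) = 0$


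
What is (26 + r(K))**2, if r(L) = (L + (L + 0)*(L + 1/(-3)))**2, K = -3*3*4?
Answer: 2617956360100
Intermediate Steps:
K = -36 (K = -9*4 = -36)
r(L) = (L + L*(-1/3 + L))**2 (r(L) = (L + L*(L - 1/3))**2 = (L + L*(-1/3 + L))**2)
(26 + r(K))**2 = (26 + (1/9)*(-36)**2*(2 + 3*(-36))**2)**2 = (26 + (1/9)*1296*(2 - 108)**2)**2 = (26 + (1/9)*1296*(-106)**2)**2 = (26 + (1/9)*1296*11236)**2 = (26 + 1617984)**2 = 1618010**2 = 2617956360100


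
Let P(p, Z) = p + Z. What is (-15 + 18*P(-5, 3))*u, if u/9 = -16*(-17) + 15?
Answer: -131733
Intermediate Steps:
P(p, Z) = Z + p
u = 2583 (u = 9*(-16*(-17) + 15) = 9*(272 + 15) = 9*287 = 2583)
(-15 + 18*P(-5, 3))*u = (-15 + 18*(3 - 5))*2583 = (-15 + 18*(-2))*2583 = (-15 - 36)*2583 = -51*2583 = -131733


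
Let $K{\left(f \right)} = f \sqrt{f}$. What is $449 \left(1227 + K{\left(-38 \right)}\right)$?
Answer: $550923 - 17062 i \sqrt{38} \approx 5.5092 \cdot 10^{5} - 1.0518 \cdot 10^{5} i$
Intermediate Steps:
$K{\left(f \right)} = f^{\frac{3}{2}}$
$449 \left(1227 + K{\left(-38 \right)}\right) = 449 \left(1227 + \left(-38\right)^{\frac{3}{2}}\right) = 449 \left(1227 - 38 i \sqrt{38}\right) = 550923 - 17062 i \sqrt{38}$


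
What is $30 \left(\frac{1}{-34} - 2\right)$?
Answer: $- \frac{1035}{17} \approx -60.882$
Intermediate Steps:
$30 \left(\frac{1}{-34} - 2\right) = 30 \left(- \frac{1}{34} - 2\right) = 30 \left(- \frac{69}{34}\right) = - \frac{1035}{17}$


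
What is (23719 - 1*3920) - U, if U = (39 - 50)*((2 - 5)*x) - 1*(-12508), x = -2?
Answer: 7357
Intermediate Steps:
U = 12442 (U = (39 - 50)*((2 - 5)*(-2)) - 1*(-12508) = -(-33)*(-2) + 12508 = -11*6 + 12508 = -66 + 12508 = 12442)
(23719 - 1*3920) - U = (23719 - 1*3920) - 1*12442 = (23719 - 3920) - 12442 = 19799 - 12442 = 7357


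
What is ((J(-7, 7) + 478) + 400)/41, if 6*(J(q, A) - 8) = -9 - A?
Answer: 2650/123 ≈ 21.545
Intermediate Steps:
J(q, A) = 13/2 - A/6 (J(q, A) = 8 + (-9 - A)/6 = 8 + (-3/2 - A/6) = 13/2 - A/6)
((J(-7, 7) + 478) + 400)/41 = (((13/2 - ⅙*7) + 478) + 400)/41 = (((13/2 - 7/6) + 478) + 400)*(1/41) = ((16/3 + 478) + 400)*(1/41) = (1450/3 + 400)*(1/41) = (2650/3)*(1/41) = 2650/123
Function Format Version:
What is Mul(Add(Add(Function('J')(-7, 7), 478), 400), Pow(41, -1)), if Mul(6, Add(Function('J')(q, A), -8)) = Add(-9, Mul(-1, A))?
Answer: Rational(2650, 123) ≈ 21.545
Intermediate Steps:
Function('J')(q, A) = Add(Rational(13, 2), Mul(Rational(-1, 6), A)) (Function('J')(q, A) = Add(8, Mul(Rational(1, 6), Add(-9, Mul(-1, A)))) = Add(8, Add(Rational(-3, 2), Mul(Rational(-1, 6), A))) = Add(Rational(13, 2), Mul(Rational(-1, 6), A)))
Mul(Add(Add(Function('J')(-7, 7), 478), 400), Pow(41, -1)) = Mul(Add(Add(Add(Rational(13, 2), Mul(Rational(-1, 6), 7)), 478), 400), Pow(41, -1)) = Mul(Add(Add(Add(Rational(13, 2), Rational(-7, 6)), 478), 400), Rational(1, 41)) = Mul(Add(Add(Rational(16, 3), 478), 400), Rational(1, 41)) = Mul(Add(Rational(1450, 3), 400), Rational(1, 41)) = Mul(Rational(2650, 3), Rational(1, 41)) = Rational(2650, 123)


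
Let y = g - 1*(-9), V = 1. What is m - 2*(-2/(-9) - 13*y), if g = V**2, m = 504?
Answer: 6872/9 ≈ 763.56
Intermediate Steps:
g = 1 (g = 1**2 = 1)
y = 10 (y = 1 - 1*(-9) = 1 + 9 = 10)
m - 2*(-2/(-9) - 13*y) = 504 - 2*(-2/(-9) - 13*10) = 504 - 2*(-2*(-1/9) - 130) = 504 - 2*(2/9 - 130) = 504 - 2*(-1168/9) = 504 + 2336/9 = 6872/9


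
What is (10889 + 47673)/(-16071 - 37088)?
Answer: -58562/53159 ≈ -1.1016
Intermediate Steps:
(10889 + 47673)/(-16071 - 37088) = 58562/(-53159) = 58562*(-1/53159) = -58562/53159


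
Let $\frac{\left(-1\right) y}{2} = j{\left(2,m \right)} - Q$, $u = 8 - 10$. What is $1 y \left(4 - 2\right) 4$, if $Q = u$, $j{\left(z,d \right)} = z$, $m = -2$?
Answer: $-64$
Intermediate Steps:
$u = -2$
$Q = -2$
$y = -8$ ($y = - 2 \left(2 - -2\right) = - 2 \left(2 + 2\right) = \left(-2\right) 4 = -8$)
$1 y \left(4 - 2\right) 4 = 1 \left(-8\right) \left(4 - 2\right) 4 = - 8 \cdot 2 \cdot 4 = \left(-8\right) 8 = -64$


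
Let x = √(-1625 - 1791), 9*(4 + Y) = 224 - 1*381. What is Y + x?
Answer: -193/9 + 2*I*√854 ≈ -21.444 + 58.447*I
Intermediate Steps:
Y = -193/9 (Y = -4 + (224 - 1*381)/9 = -4 + (224 - 381)/9 = -4 + (⅑)*(-157) = -4 - 157/9 = -193/9 ≈ -21.444)
x = 2*I*√854 (x = √(-3416) = 2*I*√854 ≈ 58.447*I)
Y + x = -193/9 + 2*I*√854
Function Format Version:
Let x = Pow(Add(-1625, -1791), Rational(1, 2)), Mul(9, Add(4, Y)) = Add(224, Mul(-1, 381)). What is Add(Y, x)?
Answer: Add(Rational(-193, 9), Mul(2, I, Pow(854, Rational(1, 2)))) ≈ Add(-21.444, Mul(58.447, I))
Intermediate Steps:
Y = Rational(-193, 9) (Y = Add(-4, Mul(Rational(1, 9), Add(224, Mul(-1, 381)))) = Add(-4, Mul(Rational(1, 9), Add(224, -381))) = Add(-4, Mul(Rational(1, 9), -157)) = Add(-4, Rational(-157, 9)) = Rational(-193, 9) ≈ -21.444)
x = Mul(2, I, Pow(854, Rational(1, 2))) (x = Pow(-3416, Rational(1, 2)) = Mul(2, I, Pow(854, Rational(1, 2))) ≈ Mul(58.447, I))
Add(Y, x) = Add(Rational(-193, 9), Mul(2, I, Pow(854, Rational(1, 2))))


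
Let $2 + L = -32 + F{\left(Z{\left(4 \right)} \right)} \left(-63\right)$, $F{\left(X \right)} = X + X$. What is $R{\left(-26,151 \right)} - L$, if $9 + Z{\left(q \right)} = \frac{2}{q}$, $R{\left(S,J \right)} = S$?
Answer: $-1063$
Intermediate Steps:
$Z{\left(q \right)} = -9 + \frac{2}{q}$
$F{\left(X \right)} = 2 X$
$L = 1037$ ($L = -2 - \left(32 - 2 \left(-9 + \frac{2}{4}\right) \left(-63\right)\right) = -2 - \left(32 - 2 \left(-9 + 2 \cdot \frac{1}{4}\right) \left(-63\right)\right) = -2 - \left(32 - 2 \left(-9 + \frac{1}{2}\right) \left(-63\right)\right) = -2 - \left(32 - 2 \left(- \frac{17}{2}\right) \left(-63\right)\right) = -2 - -1039 = -2 + \left(-32 + 1071\right) = -2 + 1039 = 1037$)
$R{\left(-26,151 \right)} - L = -26 - 1037 = -1063$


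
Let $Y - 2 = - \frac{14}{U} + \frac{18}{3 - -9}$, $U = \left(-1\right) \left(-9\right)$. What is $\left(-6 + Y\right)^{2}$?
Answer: $\frac{5329}{324} \approx 16.448$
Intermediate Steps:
$U = 9$
$Y = \frac{35}{18}$ ($Y = 2 + \left(- \frac{14}{9} + \frac{18}{3 - -9}\right) = 2 + \left(\left(-14\right) \frac{1}{9} + \frac{18}{3 + 9}\right) = 2 - \left(\frac{14}{9} - \frac{18}{12}\right) = 2 + \left(- \frac{14}{9} + 18 \cdot \frac{1}{12}\right) = 2 + \left(- \frac{14}{9} + \frac{3}{2}\right) = 2 - \frac{1}{18} = \frac{35}{18} \approx 1.9444$)
$\left(-6 + Y\right)^{2} = \left(-6 + \frac{35}{18}\right)^{2} = \left(- \frac{73}{18}\right)^{2} = \frac{5329}{324}$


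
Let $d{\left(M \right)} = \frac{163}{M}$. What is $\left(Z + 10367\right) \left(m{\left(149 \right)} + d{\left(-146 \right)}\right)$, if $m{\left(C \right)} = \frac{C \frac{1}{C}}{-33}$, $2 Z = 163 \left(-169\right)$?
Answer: $\frac{12547275}{3212} \approx 3906.4$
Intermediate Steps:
$Z = - \frac{27547}{2}$ ($Z = \frac{163 \left(-169\right)}{2} = \frac{1}{2} \left(-27547\right) = - \frac{27547}{2} \approx -13774.0$)
$m{\left(C \right)} = - \frac{1}{33}$ ($m{\left(C \right)} = 1 \left(- \frac{1}{33}\right) = - \frac{1}{33}$)
$\left(Z + 10367\right) \left(m{\left(149 \right)} + d{\left(-146 \right)}\right) = \left(- \frac{27547}{2} + 10367\right) \left(- \frac{1}{33} + \frac{163}{-146}\right) = - \frac{6813 \left(- \frac{1}{33} + 163 \left(- \frac{1}{146}\right)\right)}{2} = - \frac{6813 \left(- \frac{1}{33} - \frac{163}{146}\right)}{2} = \left(- \frac{6813}{2}\right) \left(- \frac{5525}{4818}\right) = \frac{12547275}{3212}$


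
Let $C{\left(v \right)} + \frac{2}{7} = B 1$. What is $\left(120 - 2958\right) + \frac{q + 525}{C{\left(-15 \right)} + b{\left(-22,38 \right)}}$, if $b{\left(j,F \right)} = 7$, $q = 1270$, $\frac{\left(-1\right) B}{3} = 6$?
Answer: $- \frac{236767}{79} \approx -2997.1$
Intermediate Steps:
$B = -18$ ($B = \left(-3\right) 6 = -18$)
$C{\left(v \right)} = - \frac{128}{7}$ ($C{\left(v \right)} = - \frac{2}{7} - 18 = - \frac{128}{7}$)
$\left(120 - 2958\right) + \frac{q + 525}{C{\left(-15 \right)} + b{\left(-22,38 \right)}} = \left(120 - 2958\right) + \frac{1270 + 525}{- \frac{128}{7} + 7} = -2838 + \frac{1795}{- \frac{79}{7}} = -2838 + 1795 \left(- \frac{7}{79}\right) = -2838 - \frac{12565}{79} = - \frac{236767}{79}$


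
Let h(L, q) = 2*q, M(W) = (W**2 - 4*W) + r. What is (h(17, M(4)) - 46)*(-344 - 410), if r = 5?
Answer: 27144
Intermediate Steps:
M(W) = 5 + W**2 - 4*W (M(W) = (W**2 - 4*W) + 5 = 5 + W**2 - 4*W)
(h(17, M(4)) - 46)*(-344 - 410) = (2*(5 + 4**2 - 4*4) - 46)*(-344 - 410) = (2*(5 + 16 - 16) - 46)*(-754) = (2*5 - 46)*(-754) = (10 - 46)*(-754) = -36*(-754) = 27144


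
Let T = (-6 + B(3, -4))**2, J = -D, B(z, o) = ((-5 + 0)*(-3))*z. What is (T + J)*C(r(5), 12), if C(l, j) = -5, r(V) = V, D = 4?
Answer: -7585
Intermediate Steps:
B(z, o) = 15*z (B(z, o) = (-5*(-3))*z = 15*z)
J = -4 (J = -1*4 = -4)
T = 1521 (T = (-6 + 15*3)**2 = (-6 + 45)**2 = 39**2 = 1521)
(T + J)*C(r(5), 12) = (1521 - 4)*(-5) = 1517*(-5) = -7585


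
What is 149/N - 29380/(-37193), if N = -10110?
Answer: 22422311/28924710 ≈ 0.77520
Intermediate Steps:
149/N - 29380/(-37193) = 149/(-10110) - 29380/(-37193) = 149*(-1/10110) - 29380*(-1/37193) = -149/10110 + 2260/2861 = 22422311/28924710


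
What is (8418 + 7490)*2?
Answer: 31816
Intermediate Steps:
(8418 + 7490)*2 = 15908*2 = 31816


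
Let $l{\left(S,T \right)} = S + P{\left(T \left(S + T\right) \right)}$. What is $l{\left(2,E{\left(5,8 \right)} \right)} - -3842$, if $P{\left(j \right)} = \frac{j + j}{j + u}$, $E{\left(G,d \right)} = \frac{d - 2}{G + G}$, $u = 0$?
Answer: $3846$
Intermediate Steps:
$E{\left(G,d \right)} = \frac{-2 + d}{2 G}$
$P{\left(j \right)} = 2$ ($P{\left(j \right)} = \frac{j + j}{j + 0} = \frac{2 j}{j} = 2$)
$l{\left(S,T \right)} = 2 + S$ ($l{\left(S,T \right)} = S + 2 = 2 + S$)
$l{\left(2,E{\left(5,8 \right)} \right)} - -3842 = \left(2 + 2\right) - -3842 = 4 + 3842 = 3846$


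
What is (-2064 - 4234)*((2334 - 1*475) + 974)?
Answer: -17842234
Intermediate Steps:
(-2064 - 4234)*((2334 - 1*475) + 974) = -6298*((2334 - 475) + 974) = -6298*(1859 + 974) = -6298*2833 = -17842234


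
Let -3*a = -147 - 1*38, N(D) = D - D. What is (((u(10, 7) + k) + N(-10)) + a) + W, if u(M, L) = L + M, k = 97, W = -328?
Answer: -457/3 ≈ -152.33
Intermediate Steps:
N(D) = 0
a = 185/3 (a = -(-147 - 1*38)/3 = -(-147 - 38)/3 = -⅓*(-185) = 185/3 ≈ 61.667)
(((u(10, 7) + k) + N(-10)) + a) + W = ((((7 + 10) + 97) + 0) + 185/3) - 328 = (((17 + 97) + 0) + 185/3) - 328 = ((114 + 0) + 185/3) - 328 = (114 + 185/3) - 328 = 527/3 - 328 = -457/3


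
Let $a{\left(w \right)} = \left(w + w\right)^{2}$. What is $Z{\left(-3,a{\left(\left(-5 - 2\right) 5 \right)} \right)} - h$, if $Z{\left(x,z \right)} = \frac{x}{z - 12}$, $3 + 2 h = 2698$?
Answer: $- \frac{6586583}{4888} \approx -1347.5$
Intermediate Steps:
$h = \frac{2695}{2}$ ($h = - \frac{3}{2} + \frac{1}{2} \cdot 2698 = - \frac{3}{2} + 1349 = \frac{2695}{2} \approx 1347.5$)
$a{\left(w \right)} = 4 w^{2}$ ($a{\left(w \right)} = \left(2 w\right)^{2} = 4 w^{2}$)
$Z{\left(x,z \right)} = \frac{x}{-12 + z}$ ($Z{\left(x,z \right)} = \frac{x}{z - 12} = \frac{x}{-12 + z}$)
$Z{\left(-3,a{\left(\left(-5 - 2\right) 5 \right)} \right)} - h = - \frac{3}{-12 + 4 \left(\left(-5 - 2\right) 5\right)^{2}} - \frac{2695}{2} = - \frac{3}{-12 + 4 \left(\left(-7\right) 5\right)^{2}} - \frac{2695}{2} = - \frac{3}{-12 + 4 \left(-35\right)^{2}} - \frac{2695}{2} = - \frac{3}{-12 + 4 \cdot 1225} - \frac{2695}{2} = - \frac{3}{-12 + 4900} - \frac{2695}{2} = - \frac{3}{4888} - \frac{2695}{2} = - \frac{6586583}{4888}$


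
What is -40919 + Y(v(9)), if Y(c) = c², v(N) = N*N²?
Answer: 490522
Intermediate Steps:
v(N) = N³
-40919 + Y(v(9)) = -40919 + (9³)² = -40919 + 729² = -40919 + 531441 = 490522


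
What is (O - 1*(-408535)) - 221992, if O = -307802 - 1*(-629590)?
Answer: 508331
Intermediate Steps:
O = 321788 (O = -307802 + 629590 = 321788)
(O - 1*(-408535)) - 221992 = (321788 - 1*(-408535)) - 221992 = (321788 + 408535) - 221992 = 730323 - 221992 = 508331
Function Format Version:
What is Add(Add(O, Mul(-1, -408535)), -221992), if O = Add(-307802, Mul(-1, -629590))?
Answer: 508331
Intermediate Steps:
O = 321788 (O = Add(-307802, 629590) = 321788)
Add(Add(O, Mul(-1, -408535)), -221992) = Add(Add(321788, Mul(-1, -408535)), -221992) = Add(Add(321788, 408535), -221992) = Add(730323, -221992) = 508331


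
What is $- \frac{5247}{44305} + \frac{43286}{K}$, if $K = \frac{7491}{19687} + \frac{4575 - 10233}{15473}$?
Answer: $\frac{584190170340158071}{200223023085} \approx 2.9177 \cdot 10^{6}$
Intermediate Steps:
$K = \frac{4519197}{304616951}$ ($K = 7491 \cdot \frac{1}{19687} + \left(4575 - 10233\right) \frac{1}{15473} = \frac{7491}{19687} - \frac{5658}{15473} = \frac{4519197}{304616951} \approx 0.014836$)
$- \frac{5247}{44305} + \frac{43286}{K} = - \frac{5247}{44305} + \frac{43286}{\frac{4519197}{304616951}} = \left(-5247\right) \frac{1}{44305} + 43286 \cdot \frac{304616951}{4519197} = - \frac{5247}{44305} + \frac{13185649340986}{4519197} = \frac{584190170340158071}{200223023085}$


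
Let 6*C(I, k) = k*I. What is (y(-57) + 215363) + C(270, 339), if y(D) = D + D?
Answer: 230504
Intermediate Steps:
y(D) = 2*D
C(I, k) = I*k/6 (C(I, k) = (k*I)/6 = (I*k)/6 = I*k/6)
(y(-57) + 215363) + C(270, 339) = (2*(-57) + 215363) + (⅙)*270*339 = (-114 + 215363) + 15255 = 215249 + 15255 = 230504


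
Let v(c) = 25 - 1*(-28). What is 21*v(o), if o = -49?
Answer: 1113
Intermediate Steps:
v(c) = 53 (v(c) = 25 + 28 = 53)
21*v(o) = 21*53 = 1113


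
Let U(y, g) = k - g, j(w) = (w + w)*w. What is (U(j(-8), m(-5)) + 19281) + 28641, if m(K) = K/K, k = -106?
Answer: 47815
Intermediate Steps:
j(w) = 2*w² (j(w) = (2*w)*w = 2*w²)
m(K) = 1
U(y, g) = -106 - g
(U(j(-8), m(-5)) + 19281) + 28641 = ((-106 - 1*1) + 19281) + 28641 = ((-106 - 1) + 19281) + 28641 = (-107 + 19281) + 28641 = 19174 + 28641 = 47815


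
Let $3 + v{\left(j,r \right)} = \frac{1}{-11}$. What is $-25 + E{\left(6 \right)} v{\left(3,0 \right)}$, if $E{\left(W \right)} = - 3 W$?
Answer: $\frac{337}{11} \approx 30.636$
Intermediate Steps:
$v{\left(j,r \right)} = - \frac{34}{11}$ ($v{\left(j,r \right)} = -3 + \frac{1}{-11} = -3 - \frac{1}{11} = - \frac{34}{11}$)
$-25 + E{\left(6 \right)} v{\left(3,0 \right)} = -25 + \left(-3\right) 6 \left(- \frac{34}{11}\right) = -25 - - \frac{612}{11} = -25 + \frac{612}{11} = \frac{337}{11}$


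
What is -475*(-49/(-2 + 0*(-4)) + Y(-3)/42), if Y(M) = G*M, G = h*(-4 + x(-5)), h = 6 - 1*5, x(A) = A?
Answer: -83600/7 ≈ -11943.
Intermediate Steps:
h = 1 (h = 6 - 5 = 1)
G = -9 (G = 1*(-4 - 5) = 1*(-9) = -9)
Y(M) = -9*M
-475*(-49/(-2 + 0*(-4)) + Y(-3)/42) = -475*(-49/(-2 + 0*(-4)) - 9*(-3)/42) = -475*(-49/(-2 + 0) + 27*(1/42)) = -475*(-49/(-2) + 9/14) = -475*(-49*(-½) + 9/14) = -475*(49/2 + 9/14) = -475*176/7 = -83600/7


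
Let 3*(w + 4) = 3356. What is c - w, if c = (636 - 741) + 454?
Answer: -2297/3 ≈ -765.67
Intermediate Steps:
w = 3344/3 (w = -4 + (1/3)*3356 = -4 + 3356/3 = 3344/3 ≈ 1114.7)
c = 349 (c = -105 + 454 = 349)
c - w = 349 - 1*3344/3 = 349 - 3344/3 = -2297/3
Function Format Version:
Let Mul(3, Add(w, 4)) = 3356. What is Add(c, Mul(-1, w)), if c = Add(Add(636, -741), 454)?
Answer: Rational(-2297, 3) ≈ -765.67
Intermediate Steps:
w = Rational(3344, 3) (w = Add(-4, Mul(Rational(1, 3), 3356)) = Add(-4, Rational(3356, 3)) = Rational(3344, 3) ≈ 1114.7)
c = 349 (c = Add(-105, 454) = 349)
Add(c, Mul(-1, w)) = Add(349, Mul(-1, Rational(3344, 3))) = Add(349, Rational(-3344, 3)) = Rational(-2297, 3)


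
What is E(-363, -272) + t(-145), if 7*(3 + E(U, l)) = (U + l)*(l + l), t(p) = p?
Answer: 344404/7 ≈ 49201.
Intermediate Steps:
E(U, l) = -3 + 2*l*(U + l)/7 (E(U, l) = -3 + ((U + l)*(l + l))/7 = -3 + ((U + l)*(2*l))/7 = -3 + (2*l*(U + l))/7 = -3 + 2*l*(U + l)/7)
E(-363, -272) + t(-145) = (-3 + (2/7)*(-272)**2 + (2/7)*(-363)*(-272)) - 145 = (-3 + (2/7)*73984 + 197472/7) - 145 = (-3 + 147968/7 + 197472/7) - 145 = 345419/7 - 145 = 344404/7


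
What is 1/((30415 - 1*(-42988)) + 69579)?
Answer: 1/142982 ≈ 6.9939e-6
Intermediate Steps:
1/((30415 - 1*(-42988)) + 69579) = 1/((30415 + 42988) + 69579) = 1/(73403 + 69579) = 1/142982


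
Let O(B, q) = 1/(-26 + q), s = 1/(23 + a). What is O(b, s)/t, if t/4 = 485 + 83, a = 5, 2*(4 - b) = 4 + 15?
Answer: -7/412936 ≈ -1.6952e-5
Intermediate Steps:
b = -11/2 (b = 4 - (4 + 15)/2 = 4 - 1/2*19 = 4 - 19/2 = -11/2 ≈ -5.5000)
s = 1/28 (s = 1/(23 + 5) = 1/28 ≈ 0.035714)
t = 2272 (t = 4*(485 + 83) = 4*568 = 2272)
O(b, s)/t = 1/((-26 + 1/28)*2272) = (1/2272)/(-727/28) = -28/727*1/2272 = -7/412936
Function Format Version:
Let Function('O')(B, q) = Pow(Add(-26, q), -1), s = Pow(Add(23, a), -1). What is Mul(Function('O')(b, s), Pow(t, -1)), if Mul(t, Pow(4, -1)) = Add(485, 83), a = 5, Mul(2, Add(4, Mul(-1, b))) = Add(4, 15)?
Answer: Rational(-7, 412936) ≈ -1.6952e-5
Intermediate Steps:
b = Rational(-11, 2) (b = Add(4, Mul(Rational(-1, 2), Add(4, 15))) = Add(4, Mul(Rational(-1, 2), 19)) = Add(4, Rational(-19, 2)) = Rational(-11, 2) ≈ -5.5000)
s = Rational(1, 28) (s = Pow(Add(23, 5), -1) = Pow(28, -1) = Rational(1, 28) ≈ 0.035714)
t = 2272 (t = Mul(4, Add(485, 83)) = Mul(4, 568) = 2272)
Mul(Function('O')(b, s), Pow(t, -1)) = Mul(Pow(Add(-26, Rational(1, 28)), -1), Pow(2272, -1)) = Mul(Pow(Rational(-727, 28), -1), Rational(1, 2272)) = Mul(Rational(-28, 727), Rational(1, 2272)) = Rational(-7, 412936)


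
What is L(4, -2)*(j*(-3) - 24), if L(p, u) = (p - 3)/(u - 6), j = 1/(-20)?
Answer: 477/160 ≈ 2.9813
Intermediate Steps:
j = -1/20 ≈ -0.050000
L(p, u) = (-3 + p)/(-6 + u)
L(4, -2)*(j*(-3) - 24) = ((-3 + 4)/(-6 - 2))*(-1/20*(-3) - 24) = (1/(-8))*(3/20 - 24) = -⅛*1*(-477/20) = -⅛*(-477/20) = 477/160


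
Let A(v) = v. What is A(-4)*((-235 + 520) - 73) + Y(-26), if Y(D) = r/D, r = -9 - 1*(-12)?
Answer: -22051/26 ≈ -848.12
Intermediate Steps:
r = 3 (r = -9 + 12 = 3)
Y(D) = 3/D
A(-4)*((-235 + 520) - 73) + Y(-26) = -4*((-235 + 520) - 73) + 3/(-26) = -4*(285 - 73) + 3*(-1/26) = -4*212 - 3/26 = -848 - 3/26 = -22051/26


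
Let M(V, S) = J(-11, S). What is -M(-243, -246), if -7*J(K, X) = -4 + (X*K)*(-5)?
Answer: -13534/7 ≈ -1933.4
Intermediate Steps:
J(K, X) = 4/7 + 5*K*X/7 (J(K, X) = -(-4 + (X*K)*(-5))/7 = -(-4 + (K*X)*(-5))/7 = -(-4 - 5*K*X)/7 = 4/7 + 5*K*X/7)
M(V, S) = 4/7 - 55*S/7 (M(V, S) = 4/7 + (5/7)*(-11)*S = 4/7 - 55*S/7)
-M(-243, -246) = -(4/7 - 55/7*(-246)) = -(4/7 + 13530/7) = -1*13534/7 = -13534/7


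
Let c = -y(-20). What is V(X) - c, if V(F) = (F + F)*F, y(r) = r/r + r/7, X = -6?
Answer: 491/7 ≈ 70.143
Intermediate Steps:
y(r) = 1 + r/7 (y(r) = 1 + r*(1/7) = 1 + r/7)
c = 13/7 (c = -(1 + (1/7)*(-20)) = -(1 - 20/7) = -1*(-13/7) = 13/7 ≈ 1.8571)
V(F) = 2*F**2 (V(F) = (2*F)*F = 2*F**2)
V(X) - c = 2*(-6)**2 - 1*13/7 = 2*36 - 13/7 = 72 - 13/7 = 491/7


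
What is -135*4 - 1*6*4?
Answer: -564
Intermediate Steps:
-135*4 - 1*6*4 = -27*20 - 6*4 = -540 - 24 = -564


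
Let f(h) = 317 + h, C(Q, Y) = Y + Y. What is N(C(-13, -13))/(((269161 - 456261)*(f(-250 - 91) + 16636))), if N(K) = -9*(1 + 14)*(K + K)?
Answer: -351/155405260 ≈ -2.2586e-6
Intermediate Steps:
C(Q, Y) = 2*Y
N(K) = -270*K (N(K) = -135*2*K = -270*K)
N(C(-13, -13))/(((269161 - 456261)*(f(-250 - 91) + 16636))) = (-540*(-13))/(((269161 - 456261)*((317 + (-250 - 91)) + 16636))) = (-270*(-26))/((-187100*((317 - 341) + 16636))) = 7020/((-187100*(-24 + 16636))) = 7020/((-187100*16612)) = 7020/(-3108105200) = 7020*(-1/3108105200) = -351/155405260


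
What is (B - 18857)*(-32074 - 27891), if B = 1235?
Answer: 1056703230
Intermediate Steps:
(B - 18857)*(-32074 - 27891) = (1235 - 18857)*(-32074 - 27891) = -17622*(-59965) = 1056703230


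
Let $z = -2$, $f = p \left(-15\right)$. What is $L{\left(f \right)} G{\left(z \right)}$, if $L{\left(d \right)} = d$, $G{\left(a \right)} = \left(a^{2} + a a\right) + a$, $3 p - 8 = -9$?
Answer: $30$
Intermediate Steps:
$p = - \frac{1}{3}$ ($p = \frac{8}{3} + \frac{1}{3} \left(-9\right) = \frac{8}{3} - 3 = - \frac{1}{3} \approx -0.33333$)
$f = 5$ ($f = \left(- \frac{1}{3}\right) \left(-15\right) = 5$)
$G{\left(a \right)} = a + 2 a^{2}$ ($G{\left(a \right)} = \left(a^{2} + a^{2}\right) + a = 2 a^{2} + a = a + 2 a^{2}$)
$L{\left(f \right)} G{\left(z \right)} = 5 \left(- 2 \left(1 + 2 \left(-2\right)\right)\right) = 5 \left(- 2 \left(1 - 4\right)\right) = 5 \left(\left(-2\right) \left(-3\right)\right) = 5 \cdot 6 = 30$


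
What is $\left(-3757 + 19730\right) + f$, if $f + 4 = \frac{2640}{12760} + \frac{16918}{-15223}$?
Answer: $\frac{7049387239}{441467} \approx 15968.0$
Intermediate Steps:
$f = - \frac{2165152}{441467}$ ($f = -4 + \left(\frac{2640}{12760} + \frac{16918}{-15223}\right) = -4 + \left(2640 \cdot \frac{1}{12760} + 16918 \left(- \frac{1}{15223}\right)\right) = -4 + \left(\frac{6}{29} - \frac{16918}{15223}\right) = -4 - \frac{399284}{441467} = - \frac{2165152}{441467} \approx -4.9044$)
$\left(-3757 + 19730\right) + f = \left(-3757 + 19730\right) - \frac{2165152}{441467} = 15973 - \frac{2165152}{441467} = \frac{7049387239}{441467}$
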